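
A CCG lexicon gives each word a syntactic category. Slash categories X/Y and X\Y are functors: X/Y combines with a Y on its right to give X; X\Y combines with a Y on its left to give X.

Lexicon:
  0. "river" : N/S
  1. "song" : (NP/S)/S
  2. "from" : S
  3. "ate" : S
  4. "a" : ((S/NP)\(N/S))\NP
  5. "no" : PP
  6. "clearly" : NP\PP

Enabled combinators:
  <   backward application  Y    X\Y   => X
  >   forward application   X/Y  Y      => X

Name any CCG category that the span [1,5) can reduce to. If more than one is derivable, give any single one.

[0,7] S   >
  [0,5] S/NP   <
    [0,1] "river" : N/S
    [1,5] (S/NP)\(N/S)   <
      [1,4] NP   >
        [1,3] NP/S   >
          [1,2] "song" : (NP/S)/S
          [2,3] "from" : S
        [3,4] "ate" : S
      [4,5] "a" : ((S/NP)\(N/S))\NP
  [5,7] NP   <
    [5,6] "no" : PP
    [6,7] "clearly" : NP\PP

(S/NP)\(N/S)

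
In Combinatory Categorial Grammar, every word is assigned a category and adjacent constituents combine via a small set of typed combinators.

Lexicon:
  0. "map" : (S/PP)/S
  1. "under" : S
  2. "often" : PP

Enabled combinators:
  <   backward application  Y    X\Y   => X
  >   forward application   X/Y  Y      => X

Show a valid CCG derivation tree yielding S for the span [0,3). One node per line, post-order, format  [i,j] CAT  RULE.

[0,1] (S/PP)/S  lex  "map"
[1,2] S  lex  "under"
[0,2] S/PP  >  k=1
[2,3] PP  lex  "often"
[0,3] S  >  k=2

[0,3] S   >
  [0,2] S/PP   >
    [0,1] "map" : (S/PP)/S
    [1,2] "under" : S
  [2,3] "often" : PP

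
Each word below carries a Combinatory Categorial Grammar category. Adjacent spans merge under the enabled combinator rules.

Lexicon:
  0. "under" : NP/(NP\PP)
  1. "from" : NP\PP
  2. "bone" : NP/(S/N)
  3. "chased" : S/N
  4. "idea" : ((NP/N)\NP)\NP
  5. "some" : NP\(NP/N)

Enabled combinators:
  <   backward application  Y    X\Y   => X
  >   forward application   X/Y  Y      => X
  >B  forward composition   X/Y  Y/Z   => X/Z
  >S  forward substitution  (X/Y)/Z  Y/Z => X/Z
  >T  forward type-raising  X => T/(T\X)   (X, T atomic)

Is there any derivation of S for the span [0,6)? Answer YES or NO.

NP/(NP\PP) NP\PP NP/(S/N) S/N ((NP/N)\NP)\NP NP\(NP/N)
CKY chart[0,6] = {N/(N\NP), NP, NP/(NP\NP), PP/(PP\NP), S/(S\NP)}; S ∉ chart

NO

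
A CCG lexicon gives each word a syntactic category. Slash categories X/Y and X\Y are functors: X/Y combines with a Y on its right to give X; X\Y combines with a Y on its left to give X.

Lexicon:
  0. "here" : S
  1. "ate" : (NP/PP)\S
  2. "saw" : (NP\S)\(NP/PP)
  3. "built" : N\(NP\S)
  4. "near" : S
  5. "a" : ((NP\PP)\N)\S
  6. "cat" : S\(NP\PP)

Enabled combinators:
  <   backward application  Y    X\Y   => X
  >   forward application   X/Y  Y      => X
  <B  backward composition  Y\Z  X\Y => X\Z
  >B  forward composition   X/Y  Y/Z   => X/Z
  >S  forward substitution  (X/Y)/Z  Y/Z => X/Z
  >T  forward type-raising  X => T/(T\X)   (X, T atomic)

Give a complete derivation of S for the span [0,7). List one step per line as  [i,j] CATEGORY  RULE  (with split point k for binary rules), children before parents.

[0,1] S  lex  "here"
[1,2] (NP/PP)\S  lex  "ate"
[0,2] NP/PP  <  k=1
[2,3] (NP\S)\(NP/PP)  lex  "saw"
[0,3] NP\S  <  k=2
[3,4] N\(NP\S)  lex  "built"
[0,4] N  <  k=3
[4,5] S  lex  "near"
[5,6] ((NP\PP)\N)\S  lex  "a"
[4,6] (NP\PP)\N  <  k=5
[6,7] S\(NP\PP)  lex  "cat"
[4,7] S\N  <B  k=6
[0,7] S  <  k=4

[0,7] S   <
  [0,4] N   <
    [0,3] NP\S   <
      [0,2] NP/PP   <
        [0,1] "here" : S
        [1,2] "ate" : (NP/PP)\S
      [2,3] "saw" : (NP\S)\(NP/PP)
    [3,4] "built" : N\(NP\S)
  [4,7] S\N   <B
    [4,6] (NP\PP)\N   <
      [4,5] "near" : S
      [5,6] "a" : ((NP\PP)\N)\S
    [6,7] "cat" : S\(NP\PP)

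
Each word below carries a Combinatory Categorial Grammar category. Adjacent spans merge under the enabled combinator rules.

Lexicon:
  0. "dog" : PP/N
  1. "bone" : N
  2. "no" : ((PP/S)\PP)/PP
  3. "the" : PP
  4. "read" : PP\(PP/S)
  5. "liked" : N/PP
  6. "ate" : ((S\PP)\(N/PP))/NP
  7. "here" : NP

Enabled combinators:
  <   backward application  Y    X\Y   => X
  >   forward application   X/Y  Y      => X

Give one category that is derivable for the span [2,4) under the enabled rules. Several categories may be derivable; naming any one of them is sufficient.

[0,8] S   <
  [0,5] PP   <
    [0,4] PP/S   <
      [0,2] PP   >
        [0,1] "dog" : PP/N
        [1,2] "bone" : N
      [2,4] (PP/S)\PP   >
        [2,3] "no" : ((PP/S)\PP)/PP
        [3,4] "the" : PP
    [4,5] "read" : PP\(PP/S)
  [5,8] S\PP   <
    [5,6] "liked" : N/PP
    [6,8] (S\PP)\(N/PP)   >
      [6,7] "ate" : ((S\PP)\(N/PP))/NP
      [7,8] "here" : NP

(PP/S)\PP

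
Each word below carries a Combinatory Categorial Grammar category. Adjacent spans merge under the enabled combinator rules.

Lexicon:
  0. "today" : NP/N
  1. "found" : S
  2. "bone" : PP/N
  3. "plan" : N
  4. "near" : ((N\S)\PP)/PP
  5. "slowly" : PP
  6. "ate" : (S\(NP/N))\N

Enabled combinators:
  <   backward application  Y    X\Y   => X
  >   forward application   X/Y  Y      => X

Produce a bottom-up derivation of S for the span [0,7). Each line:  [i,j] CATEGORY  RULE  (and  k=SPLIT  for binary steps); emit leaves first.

[0,7] S   <
  [0,1] "today" : NP/N
  [1,7] S\(NP/N)   <
    [1,6] N   <
      [1,2] "found" : S
      [2,6] N\S   <
        [2,4] PP   >
          [2,3] "bone" : PP/N
          [3,4] "plan" : N
        [4,6] (N\S)\PP   >
          [4,5] "near" : ((N\S)\PP)/PP
          [5,6] "slowly" : PP
    [6,7] "ate" : (S\(NP/N))\N

[0,1] NP/N  lex  "today"
[1,2] S  lex  "found"
[2,3] PP/N  lex  "bone"
[3,4] N  lex  "plan"
[2,4] PP  >  k=3
[4,5] ((N\S)\PP)/PP  lex  "near"
[5,6] PP  lex  "slowly"
[4,6] (N\S)\PP  >  k=5
[2,6] N\S  <  k=4
[1,6] N  <  k=2
[6,7] (S\(NP/N))\N  lex  "ate"
[1,7] S\(NP/N)  <  k=6
[0,7] S  <  k=1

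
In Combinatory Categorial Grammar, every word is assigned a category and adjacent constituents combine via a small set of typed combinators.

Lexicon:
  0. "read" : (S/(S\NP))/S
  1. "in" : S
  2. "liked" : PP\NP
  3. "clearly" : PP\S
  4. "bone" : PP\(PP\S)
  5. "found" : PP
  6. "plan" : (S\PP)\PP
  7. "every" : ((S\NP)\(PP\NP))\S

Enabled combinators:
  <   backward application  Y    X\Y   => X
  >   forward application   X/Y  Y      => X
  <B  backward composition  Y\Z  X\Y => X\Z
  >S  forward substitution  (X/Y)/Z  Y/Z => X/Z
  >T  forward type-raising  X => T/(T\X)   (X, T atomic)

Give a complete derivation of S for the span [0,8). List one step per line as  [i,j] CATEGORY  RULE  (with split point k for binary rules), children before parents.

[0,8] S   >
  [0,2] S/(S\NP)   >
    [0,1] "read" : (S/(S\NP))/S
    [1,2] "in" : S
  [2,8] S\NP   <
    [2,3] "liked" : PP\NP
    [3,8] (S\NP)\(PP\NP)   <
      [3,7] S   <
        [3,5] PP   <
          [3,4] "clearly" : PP\S
          [4,5] "bone" : PP\(PP\S)
        [5,7] S\PP   <
          [5,6] "found" : PP
          [6,7] "plan" : (S\PP)\PP
      [7,8] "every" : ((S\NP)\(PP\NP))\S

[0,1] (S/(S\NP))/S  lex  "read"
[1,2] S  lex  "in"
[0,2] S/(S\NP)  >  k=1
[2,3] PP\NP  lex  "liked"
[3,4] PP\S  lex  "clearly"
[4,5] PP\(PP\S)  lex  "bone"
[3,5] PP  <  k=4
[5,6] PP  lex  "found"
[6,7] (S\PP)\PP  lex  "plan"
[5,7] S\PP  <  k=6
[3,7] S  <  k=5
[7,8] ((S\NP)\(PP\NP))\S  lex  "every"
[3,8] (S\NP)\(PP\NP)  <  k=7
[2,8] S\NP  <  k=3
[0,8] S  >  k=2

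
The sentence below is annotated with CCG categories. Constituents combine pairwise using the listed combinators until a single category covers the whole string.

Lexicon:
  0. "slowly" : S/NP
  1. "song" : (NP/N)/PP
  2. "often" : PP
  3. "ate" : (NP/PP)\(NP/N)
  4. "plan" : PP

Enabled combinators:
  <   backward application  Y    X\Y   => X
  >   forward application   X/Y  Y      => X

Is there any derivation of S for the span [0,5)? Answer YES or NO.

YES

[0,5] S   >
  [0,1] "slowly" : S/NP
  [1,5] NP   >
    [1,4] NP/PP   <
      [1,3] NP/N   >
        [1,2] "song" : (NP/N)/PP
        [2,3] "often" : PP
      [3,4] "ate" : (NP/PP)\(NP/N)
    [4,5] "plan" : PP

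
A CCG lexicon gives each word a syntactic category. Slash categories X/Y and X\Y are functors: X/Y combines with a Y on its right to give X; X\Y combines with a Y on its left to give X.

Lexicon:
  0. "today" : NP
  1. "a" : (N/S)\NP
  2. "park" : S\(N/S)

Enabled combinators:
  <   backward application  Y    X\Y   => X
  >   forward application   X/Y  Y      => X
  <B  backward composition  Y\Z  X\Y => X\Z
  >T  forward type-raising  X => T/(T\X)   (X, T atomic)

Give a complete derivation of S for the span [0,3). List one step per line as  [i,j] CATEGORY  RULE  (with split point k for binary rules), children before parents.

[0,1] NP  lex  "today"
[0,1] S/(S\NP)  >T
[1,2] (N/S)\NP  lex  "a"
[2,3] S\(N/S)  lex  "park"
[1,3] S\NP  <B  k=2
[0,3] S  >  k=1

[0,3] S   >
  [0,1] S/(S\NP)   >T
    [0,1] "today" : NP
  [1,3] S\NP   <B
    [1,2] "a" : (N/S)\NP
    [2,3] "park" : S\(N/S)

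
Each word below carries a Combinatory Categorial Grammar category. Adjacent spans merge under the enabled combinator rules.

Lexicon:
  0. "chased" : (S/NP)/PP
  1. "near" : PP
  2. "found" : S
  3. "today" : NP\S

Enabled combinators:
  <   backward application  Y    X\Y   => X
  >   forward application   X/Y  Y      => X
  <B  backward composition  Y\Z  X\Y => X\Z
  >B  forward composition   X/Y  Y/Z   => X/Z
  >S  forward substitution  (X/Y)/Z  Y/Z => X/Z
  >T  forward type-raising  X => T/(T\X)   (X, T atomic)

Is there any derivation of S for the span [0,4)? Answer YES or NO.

[0,4] S   >
  [0,2] S/NP   >
    [0,1] "chased" : (S/NP)/PP
    [1,2] "near" : PP
  [2,4] NP   <
    [2,3] "found" : S
    [3,4] "today" : NP\S

YES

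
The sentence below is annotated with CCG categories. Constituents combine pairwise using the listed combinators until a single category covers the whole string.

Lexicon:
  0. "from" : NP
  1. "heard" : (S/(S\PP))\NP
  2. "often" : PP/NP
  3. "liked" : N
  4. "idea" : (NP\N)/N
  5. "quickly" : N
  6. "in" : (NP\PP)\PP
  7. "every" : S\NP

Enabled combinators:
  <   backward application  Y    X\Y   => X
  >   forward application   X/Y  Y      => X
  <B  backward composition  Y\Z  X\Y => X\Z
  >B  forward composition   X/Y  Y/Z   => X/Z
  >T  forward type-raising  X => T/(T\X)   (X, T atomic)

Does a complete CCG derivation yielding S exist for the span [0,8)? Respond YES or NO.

[0,8] S   >
  [0,2] S/(S\PP)   <
    [0,1] "from" : NP
    [1,2] "heard" : (S/(S\PP))\NP
  [2,8] S\PP   <B
    [2,7] NP\PP   <
      [2,6] PP   >
        [2,3] "often" : PP/NP
        [3,6] NP   >
          [3,4] NP/(NP\N)   >T
            [3,4] "liked" : N
          [4,6] NP\N   >
            [4,5] "idea" : (NP\N)/N
            [5,6] "quickly" : N
      [6,7] "in" : (NP\PP)\PP
    [7,8] "every" : S\NP

YES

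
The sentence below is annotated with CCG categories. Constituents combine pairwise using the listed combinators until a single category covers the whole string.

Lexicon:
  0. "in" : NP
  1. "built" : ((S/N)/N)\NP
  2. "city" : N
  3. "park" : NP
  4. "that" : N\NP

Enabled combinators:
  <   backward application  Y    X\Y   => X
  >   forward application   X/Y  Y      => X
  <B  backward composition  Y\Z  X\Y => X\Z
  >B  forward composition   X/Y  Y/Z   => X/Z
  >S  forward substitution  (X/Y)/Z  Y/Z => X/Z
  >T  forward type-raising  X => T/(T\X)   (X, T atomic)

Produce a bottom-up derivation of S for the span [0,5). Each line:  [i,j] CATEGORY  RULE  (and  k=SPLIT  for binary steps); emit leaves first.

[0,5] S   >
  [0,3] S/N   >
    [0,2] (S/N)/N   <
      [0,1] "in" : NP
      [1,2] "built" : ((S/N)/N)\NP
    [2,3] "city" : N
  [3,5] N   <
    [3,4] "park" : NP
    [4,5] "that" : N\NP

[0,1] NP  lex  "in"
[1,2] ((S/N)/N)\NP  lex  "built"
[0,2] (S/N)/N  <  k=1
[2,3] N  lex  "city"
[0,3] S/N  >  k=2
[3,4] NP  lex  "park"
[4,5] N\NP  lex  "that"
[3,5] N  <  k=4
[0,5] S  >  k=3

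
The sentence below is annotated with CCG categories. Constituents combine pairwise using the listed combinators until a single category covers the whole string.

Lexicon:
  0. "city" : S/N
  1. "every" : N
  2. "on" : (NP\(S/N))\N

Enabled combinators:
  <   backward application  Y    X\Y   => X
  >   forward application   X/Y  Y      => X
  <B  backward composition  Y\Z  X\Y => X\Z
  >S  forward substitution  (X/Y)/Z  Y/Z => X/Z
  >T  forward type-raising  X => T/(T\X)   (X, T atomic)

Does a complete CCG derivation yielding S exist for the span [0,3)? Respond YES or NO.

S/N N (NP\(S/N))\N
CKY chart[0,3] = {N/(N\NP), NP, NP/(NP\NP), PP/(PP\NP), S/(S\NP)}; S ∉ chart

NO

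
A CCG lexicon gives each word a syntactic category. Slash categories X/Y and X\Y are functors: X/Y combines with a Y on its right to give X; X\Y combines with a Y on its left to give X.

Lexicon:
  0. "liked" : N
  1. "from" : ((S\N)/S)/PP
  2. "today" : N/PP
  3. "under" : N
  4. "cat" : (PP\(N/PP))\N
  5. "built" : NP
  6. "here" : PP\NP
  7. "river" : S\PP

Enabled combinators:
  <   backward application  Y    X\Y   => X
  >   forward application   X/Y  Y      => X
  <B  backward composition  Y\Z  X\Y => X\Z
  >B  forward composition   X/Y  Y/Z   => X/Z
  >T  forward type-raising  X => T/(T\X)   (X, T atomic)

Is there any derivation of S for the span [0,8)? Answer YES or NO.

YES

[0,8] S   <
  [0,1] "liked" : N
  [1,8] S\N   >
    [1,5] (S\N)/S   >
      [1,2] "from" : ((S\N)/S)/PP
      [2,5] PP   <
        [2,3] "today" : N/PP
        [3,5] PP\(N/PP)   <
          [3,4] "under" : N
          [4,5] "cat" : (PP\(N/PP))\N
    [5,8] S   >
      [5,6] S/(S\NP)   >T
        [5,6] "built" : NP
      [6,8] S\NP   <B
        [6,7] "here" : PP\NP
        [7,8] "river" : S\PP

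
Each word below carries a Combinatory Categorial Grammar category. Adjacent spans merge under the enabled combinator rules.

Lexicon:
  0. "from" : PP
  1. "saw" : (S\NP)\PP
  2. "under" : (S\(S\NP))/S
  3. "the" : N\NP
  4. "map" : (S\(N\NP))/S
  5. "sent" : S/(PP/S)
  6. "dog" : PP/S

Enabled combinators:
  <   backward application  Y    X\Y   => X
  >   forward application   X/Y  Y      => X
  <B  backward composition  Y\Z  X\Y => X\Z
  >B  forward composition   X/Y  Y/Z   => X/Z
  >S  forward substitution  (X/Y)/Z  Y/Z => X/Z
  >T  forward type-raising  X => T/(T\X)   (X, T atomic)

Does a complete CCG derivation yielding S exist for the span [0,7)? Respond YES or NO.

YES

[0,7] S   <
  [0,2] S\NP   <
    [0,1] "from" : PP
    [1,2] "saw" : (S\NP)\PP
  [2,7] S\(S\NP)   >
    [2,3] "under" : (S\(S\NP))/S
    [3,7] S   <
      [3,4] "the" : N\NP
      [4,7] S\(N\NP)   >
        [4,5] "map" : (S\(N\NP))/S
        [5,7] S   >
          [5,6] "sent" : S/(PP/S)
          [6,7] "dog" : PP/S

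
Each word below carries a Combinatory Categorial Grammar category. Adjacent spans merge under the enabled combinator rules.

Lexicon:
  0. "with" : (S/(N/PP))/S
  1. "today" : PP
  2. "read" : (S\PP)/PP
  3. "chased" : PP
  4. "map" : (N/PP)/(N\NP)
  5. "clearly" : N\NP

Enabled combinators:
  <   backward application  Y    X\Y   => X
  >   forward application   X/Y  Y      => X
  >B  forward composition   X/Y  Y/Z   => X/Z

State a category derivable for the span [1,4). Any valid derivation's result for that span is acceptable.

[0,6] S   >
  [0,4] S/(N/PP)   >
    [0,1] "with" : (S/(N/PP))/S
    [1,4] S   <
      [1,2] "today" : PP
      [2,4] S\PP   >
        [2,3] "read" : (S\PP)/PP
        [3,4] "chased" : PP
  [4,6] N/PP   >
    [4,5] "map" : (N/PP)/(N\NP)
    [5,6] "clearly" : N\NP

S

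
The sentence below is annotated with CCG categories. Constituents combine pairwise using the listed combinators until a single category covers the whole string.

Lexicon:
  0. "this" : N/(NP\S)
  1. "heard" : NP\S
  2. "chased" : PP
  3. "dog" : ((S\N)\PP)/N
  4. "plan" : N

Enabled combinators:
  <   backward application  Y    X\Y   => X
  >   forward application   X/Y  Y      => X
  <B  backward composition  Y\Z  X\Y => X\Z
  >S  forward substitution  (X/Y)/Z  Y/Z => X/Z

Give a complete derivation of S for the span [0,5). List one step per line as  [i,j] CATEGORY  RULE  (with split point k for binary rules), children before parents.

[0,5] S   <
  [0,2] N   >
    [0,1] "this" : N/(NP\S)
    [1,2] "heard" : NP\S
  [2,5] S\N   <
    [2,3] "chased" : PP
    [3,5] (S\N)\PP   >
      [3,4] "dog" : ((S\N)\PP)/N
      [4,5] "plan" : N

[0,1] N/(NP\S)  lex  "this"
[1,2] NP\S  lex  "heard"
[0,2] N  >  k=1
[2,3] PP  lex  "chased"
[3,4] ((S\N)\PP)/N  lex  "dog"
[4,5] N  lex  "plan"
[3,5] (S\N)\PP  >  k=4
[2,5] S\N  <  k=3
[0,5] S  <  k=2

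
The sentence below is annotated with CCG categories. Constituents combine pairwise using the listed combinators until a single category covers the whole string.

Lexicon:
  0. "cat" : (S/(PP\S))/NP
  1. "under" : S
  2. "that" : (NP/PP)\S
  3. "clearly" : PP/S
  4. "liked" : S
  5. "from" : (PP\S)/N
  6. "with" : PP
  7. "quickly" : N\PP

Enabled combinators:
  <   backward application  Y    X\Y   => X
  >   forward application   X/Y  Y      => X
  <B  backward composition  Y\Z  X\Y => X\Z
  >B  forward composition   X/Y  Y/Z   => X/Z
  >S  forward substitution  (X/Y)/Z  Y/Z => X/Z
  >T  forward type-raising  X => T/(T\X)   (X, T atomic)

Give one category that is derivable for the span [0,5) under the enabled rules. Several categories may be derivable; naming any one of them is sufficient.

[0,8] S   >
  [0,5] S/(PP\S)   >
    [0,1] "cat" : (S/(PP\S))/NP
    [1,5] NP   >
      [1,4] NP/S   >B
        [1,3] NP/PP   <
          [1,2] "under" : S
          [2,3] "that" : (NP/PP)\S
        [3,4] "clearly" : PP/S
      [4,5] "liked" : S
  [5,8] PP\S   >
    [5,6] "from" : (PP\S)/N
    [6,8] N   >
      [6,7] N/(N\PP)   >T
        [6,7] "with" : PP
      [7,8] "quickly" : N\PP

S/(PP\S)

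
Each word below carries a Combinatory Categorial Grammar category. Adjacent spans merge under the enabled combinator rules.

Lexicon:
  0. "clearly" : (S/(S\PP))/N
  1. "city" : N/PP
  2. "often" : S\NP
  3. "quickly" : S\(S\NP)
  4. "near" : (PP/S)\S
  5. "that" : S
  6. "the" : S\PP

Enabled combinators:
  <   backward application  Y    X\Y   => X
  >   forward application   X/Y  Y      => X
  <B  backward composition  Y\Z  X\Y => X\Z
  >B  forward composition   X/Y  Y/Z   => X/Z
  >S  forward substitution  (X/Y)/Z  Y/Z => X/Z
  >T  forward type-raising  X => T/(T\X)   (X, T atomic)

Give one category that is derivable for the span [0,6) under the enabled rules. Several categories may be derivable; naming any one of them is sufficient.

[0,7] S   >
  [0,6] S/(S\PP)   >
    [0,1] "clearly" : (S/(S\PP))/N
    [1,6] N   >
      [1,2] "city" : N/PP
      [2,6] PP   >
        [2,5] PP/S   <
          [2,4] S   <
            [2,3] "often" : S\NP
            [3,4] "quickly" : S\(S\NP)
          [4,5] "near" : (PP/S)\S
        [5,6] "that" : S
  [6,7] "the" : S\PP

S/(S\PP)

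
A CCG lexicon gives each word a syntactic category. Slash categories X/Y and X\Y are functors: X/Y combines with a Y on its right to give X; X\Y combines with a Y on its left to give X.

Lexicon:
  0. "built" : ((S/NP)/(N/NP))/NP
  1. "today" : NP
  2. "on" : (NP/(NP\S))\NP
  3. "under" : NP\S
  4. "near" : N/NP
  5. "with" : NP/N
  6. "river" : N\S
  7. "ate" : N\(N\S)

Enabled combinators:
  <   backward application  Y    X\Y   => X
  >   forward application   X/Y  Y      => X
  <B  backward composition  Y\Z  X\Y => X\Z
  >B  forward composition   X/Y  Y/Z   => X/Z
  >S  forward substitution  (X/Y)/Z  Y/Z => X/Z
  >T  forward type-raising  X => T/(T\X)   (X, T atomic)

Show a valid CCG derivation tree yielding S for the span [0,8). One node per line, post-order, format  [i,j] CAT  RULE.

[0,1] ((S/NP)/(N/NP))/NP  lex  "built"
[1,2] NP  lex  "today"
[2,3] (NP/(NP\S))\NP  lex  "on"
[1,3] NP/(NP\S)  <  k=2
[3,4] NP\S  lex  "under"
[1,4] NP  >  k=3
[0,4] (S/NP)/(N/NP)  >  k=1
[4,5] N/NP  lex  "near"
[0,5] S/NP  >  k=4
[5,6] NP/N  lex  "with"
[6,7] N\S  lex  "river"
[7,8] N\(N\S)  lex  "ate"
[6,8] N  <  k=7
[5,8] NP  >  k=6
[0,8] S  >  k=5

[0,8] S   >
  [0,5] S/NP   >
    [0,4] (S/NP)/(N/NP)   >
      [0,1] "built" : ((S/NP)/(N/NP))/NP
      [1,4] NP   >
        [1,3] NP/(NP\S)   <
          [1,2] "today" : NP
          [2,3] "on" : (NP/(NP\S))\NP
        [3,4] "under" : NP\S
    [4,5] "near" : N/NP
  [5,8] NP   >
    [5,6] "with" : NP/N
    [6,8] N   <
      [6,7] "river" : N\S
      [7,8] "ate" : N\(N\S)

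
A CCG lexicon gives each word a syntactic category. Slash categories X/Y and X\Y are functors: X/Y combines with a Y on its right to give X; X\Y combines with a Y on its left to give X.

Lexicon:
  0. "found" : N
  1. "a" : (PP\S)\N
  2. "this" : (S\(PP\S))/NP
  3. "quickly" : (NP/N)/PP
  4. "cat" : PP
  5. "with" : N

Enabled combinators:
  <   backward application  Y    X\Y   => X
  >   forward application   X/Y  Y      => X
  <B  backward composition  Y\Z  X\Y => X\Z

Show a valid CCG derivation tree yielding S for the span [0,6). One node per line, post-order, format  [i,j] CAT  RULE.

[0,1] N  lex  "found"
[1,2] (PP\S)\N  lex  "a"
[2,3] (S\(PP\S))/NP  lex  "this"
[3,4] (NP/N)/PP  lex  "quickly"
[4,5] PP  lex  "cat"
[3,5] NP/N  >  k=4
[5,6] N  lex  "with"
[3,6] NP  >  k=5
[2,6] S\(PP\S)  >  k=3
[1,6] S\N  <B  k=2
[0,6] S  <  k=1

[0,6] S   <
  [0,1] "found" : N
  [1,6] S\N   <B
    [1,2] "a" : (PP\S)\N
    [2,6] S\(PP\S)   >
      [2,3] "this" : (S\(PP\S))/NP
      [3,6] NP   >
        [3,5] NP/N   >
          [3,4] "quickly" : (NP/N)/PP
          [4,5] "cat" : PP
        [5,6] "with" : N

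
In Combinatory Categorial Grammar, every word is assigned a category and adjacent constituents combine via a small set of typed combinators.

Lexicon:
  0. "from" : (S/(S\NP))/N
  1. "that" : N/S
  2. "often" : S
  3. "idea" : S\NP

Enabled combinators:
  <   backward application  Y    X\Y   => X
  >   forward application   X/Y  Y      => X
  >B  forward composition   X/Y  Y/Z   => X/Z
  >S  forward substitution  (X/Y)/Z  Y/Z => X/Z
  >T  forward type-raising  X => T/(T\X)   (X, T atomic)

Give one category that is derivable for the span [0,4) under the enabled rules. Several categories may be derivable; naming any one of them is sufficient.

[0,4] S   >
  [0,3] S/(S\NP)   >
    [0,1] "from" : (S/(S\NP))/N
    [1,3] N   >
      [1,2] "that" : N/S
      [2,3] "often" : S
  [3,4] "idea" : S\NP

S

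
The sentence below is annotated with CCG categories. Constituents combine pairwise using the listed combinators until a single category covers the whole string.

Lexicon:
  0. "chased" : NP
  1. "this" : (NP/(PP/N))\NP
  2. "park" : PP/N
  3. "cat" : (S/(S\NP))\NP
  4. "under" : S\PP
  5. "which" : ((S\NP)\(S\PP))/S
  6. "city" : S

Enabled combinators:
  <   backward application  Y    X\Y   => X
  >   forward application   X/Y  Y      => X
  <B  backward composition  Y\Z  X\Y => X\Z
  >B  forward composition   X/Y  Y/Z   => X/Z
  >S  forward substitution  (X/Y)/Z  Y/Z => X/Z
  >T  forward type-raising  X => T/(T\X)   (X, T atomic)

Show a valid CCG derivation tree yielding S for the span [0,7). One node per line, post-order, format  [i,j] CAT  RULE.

[0,1] NP  lex  "chased"
[1,2] (NP/(PP/N))\NP  lex  "this"
[0,2] NP/(PP/N)  <  k=1
[2,3] PP/N  lex  "park"
[0,3] NP  >  k=2
[3,4] (S/(S\NP))\NP  lex  "cat"
[0,4] S/(S\NP)  <  k=3
[4,5] S\PP  lex  "under"
[5,6] ((S\NP)\(S\PP))/S  lex  "which"
[6,7] S  lex  "city"
[5,7] (S\NP)\(S\PP)  >  k=6
[4,7] S\NP  <  k=5
[0,7] S  >  k=4

[0,7] S   >
  [0,4] S/(S\NP)   <
    [0,3] NP   >
      [0,2] NP/(PP/N)   <
        [0,1] "chased" : NP
        [1,2] "this" : (NP/(PP/N))\NP
      [2,3] "park" : PP/N
    [3,4] "cat" : (S/(S\NP))\NP
  [4,7] S\NP   <
    [4,5] "under" : S\PP
    [5,7] (S\NP)\(S\PP)   >
      [5,6] "which" : ((S\NP)\(S\PP))/S
      [6,7] "city" : S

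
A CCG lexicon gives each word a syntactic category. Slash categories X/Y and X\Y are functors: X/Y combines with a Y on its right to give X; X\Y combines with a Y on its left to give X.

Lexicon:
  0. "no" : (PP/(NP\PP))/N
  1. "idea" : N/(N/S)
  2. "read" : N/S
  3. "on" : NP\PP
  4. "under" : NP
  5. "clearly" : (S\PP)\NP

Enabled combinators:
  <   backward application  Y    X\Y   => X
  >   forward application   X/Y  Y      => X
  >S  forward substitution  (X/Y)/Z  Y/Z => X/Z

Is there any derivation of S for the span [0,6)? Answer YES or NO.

YES

[0,6] S   <
  [0,4] PP   >
    [0,3] PP/(NP\PP)   >
      [0,1] "no" : (PP/(NP\PP))/N
      [1,3] N   >
        [1,2] "idea" : N/(N/S)
        [2,3] "read" : N/S
    [3,4] "on" : NP\PP
  [4,6] S\PP   <
    [4,5] "under" : NP
    [5,6] "clearly" : (S\PP)\NP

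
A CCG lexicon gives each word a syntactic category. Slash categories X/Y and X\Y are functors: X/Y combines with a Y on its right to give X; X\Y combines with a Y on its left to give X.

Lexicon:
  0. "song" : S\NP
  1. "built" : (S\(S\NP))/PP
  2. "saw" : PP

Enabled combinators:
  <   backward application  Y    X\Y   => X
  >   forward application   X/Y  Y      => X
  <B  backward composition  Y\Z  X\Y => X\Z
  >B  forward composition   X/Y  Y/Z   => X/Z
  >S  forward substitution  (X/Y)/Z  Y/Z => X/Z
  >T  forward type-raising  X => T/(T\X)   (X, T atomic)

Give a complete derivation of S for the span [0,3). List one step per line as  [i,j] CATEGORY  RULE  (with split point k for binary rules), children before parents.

[0,1] S\NP  lex  "song"
[1,2] (S\(S\NP))/PP  lex  "built"
[2,3] PP  lex  "saw"
[1,3] S\(S\NP)  >  k=2
[0,3] S  <  k=1

[0,3] S   <
  [0,1] "song" : S\NP
  [1,3] S\(S\NP)   >
    [1,2] "built" : (S\(S\NP))/PP
    [2,3] "saw" : PP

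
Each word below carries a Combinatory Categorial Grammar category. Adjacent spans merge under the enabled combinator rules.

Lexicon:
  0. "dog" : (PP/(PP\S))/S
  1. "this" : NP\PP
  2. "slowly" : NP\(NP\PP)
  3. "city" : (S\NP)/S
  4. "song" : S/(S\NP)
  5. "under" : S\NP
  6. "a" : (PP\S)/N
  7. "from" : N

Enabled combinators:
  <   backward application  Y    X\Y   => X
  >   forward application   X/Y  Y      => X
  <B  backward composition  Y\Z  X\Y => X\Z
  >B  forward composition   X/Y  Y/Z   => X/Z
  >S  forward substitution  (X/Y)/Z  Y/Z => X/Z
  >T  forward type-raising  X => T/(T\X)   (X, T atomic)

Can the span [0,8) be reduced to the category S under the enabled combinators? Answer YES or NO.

(PP/(PP\S))/S NP\PP NP\(NP\PP) (S\NP)/S S/(S\NP) S\NP (PP\S)/N N
CKY chart[0,8] = {(PP/(PP\S))/(S\PP), N/(N\PP), NP/(NP\PP), PP, PP/(N\N), PP/(PP\PP), S/(S\PP)}; S ∉ chart

NO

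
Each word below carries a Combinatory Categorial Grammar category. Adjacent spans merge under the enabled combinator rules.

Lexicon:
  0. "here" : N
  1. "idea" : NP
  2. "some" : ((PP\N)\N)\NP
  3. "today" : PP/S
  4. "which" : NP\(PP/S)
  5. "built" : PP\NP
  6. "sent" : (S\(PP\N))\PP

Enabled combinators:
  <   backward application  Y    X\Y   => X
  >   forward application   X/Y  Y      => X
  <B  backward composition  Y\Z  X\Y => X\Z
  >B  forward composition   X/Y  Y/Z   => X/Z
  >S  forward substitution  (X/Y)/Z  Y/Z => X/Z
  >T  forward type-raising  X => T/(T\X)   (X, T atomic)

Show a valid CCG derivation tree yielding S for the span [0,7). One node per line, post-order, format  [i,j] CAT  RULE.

[0,1] N  lex  "here"
[1,2] NP  lex  "idea"
[2,3] ((PP\N)\N)\NP  lex  "some"
[1,3] (PP\N)\N  <  k=2
[3,4] PP/S  lex  "today"
[4,5] NP\(PP/S)  lex  "which"
[3,5] NP  <  k=4
[5,6] PP\NP  lex  "built"
[3,6] PP  <  k=5
[6,7] (S\(PP\N))\PP  lex  "sent"
[3,7] S\(PP\N)  <  k=6
[1,7] S\N  <B  k=3
[0,7] S  <  k=1

[0,7] S   <
  [0,1] "here" : N
  [1,7] S\N   <B
    [1,3] (PP\N)\N   <
      [1,2] "idea" : NP
      [2,3] "some" : ((PP\N)\N)\NP
    [3,7] S\(PP\N)   <
      [3,6] PP   <
        [3,5] NP   <
          [3,4] "today" : PP/S
          [4,5] "which" : NP\(PP/S)
        [5,6] "built" : PP\NP
      [6,7] "sent" : (S\(PP\N))\PP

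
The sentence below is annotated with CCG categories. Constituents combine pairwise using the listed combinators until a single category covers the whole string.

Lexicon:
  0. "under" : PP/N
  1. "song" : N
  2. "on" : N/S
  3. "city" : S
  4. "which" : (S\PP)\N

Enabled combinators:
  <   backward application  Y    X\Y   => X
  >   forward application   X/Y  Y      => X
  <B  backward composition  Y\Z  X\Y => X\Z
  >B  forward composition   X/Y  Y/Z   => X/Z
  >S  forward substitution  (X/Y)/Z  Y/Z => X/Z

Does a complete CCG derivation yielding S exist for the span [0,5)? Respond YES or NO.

YES

[0,5] S   <
  [0,2] PP   >
    [0,1] "under" : PP/N
    [1,2] "song" : N
  [2,5] S\PP   <
    [2,4] N   >
      [2,3] "on" : N/S
      [3,4] "city" : S
    [4,5] "which" : (S\PP)\N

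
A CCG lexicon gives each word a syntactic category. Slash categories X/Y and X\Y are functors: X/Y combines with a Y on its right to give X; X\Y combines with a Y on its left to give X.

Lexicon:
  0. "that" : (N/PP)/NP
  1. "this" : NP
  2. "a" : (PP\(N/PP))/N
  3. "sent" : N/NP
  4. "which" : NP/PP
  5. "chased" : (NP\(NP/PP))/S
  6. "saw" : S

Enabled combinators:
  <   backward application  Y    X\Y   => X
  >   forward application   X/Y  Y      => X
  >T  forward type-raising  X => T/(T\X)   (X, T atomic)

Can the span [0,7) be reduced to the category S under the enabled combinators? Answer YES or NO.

NO

(N/PP)/NP NP (PP\(N/PP))/N N/NP NP/PP (NP\(NP/PP))/S S
CKY chart[0,7] = {N/(N\PP), NP/(NP\PP), PP, PP/(PP\PP), S/(S\PP)}; S ∉ chart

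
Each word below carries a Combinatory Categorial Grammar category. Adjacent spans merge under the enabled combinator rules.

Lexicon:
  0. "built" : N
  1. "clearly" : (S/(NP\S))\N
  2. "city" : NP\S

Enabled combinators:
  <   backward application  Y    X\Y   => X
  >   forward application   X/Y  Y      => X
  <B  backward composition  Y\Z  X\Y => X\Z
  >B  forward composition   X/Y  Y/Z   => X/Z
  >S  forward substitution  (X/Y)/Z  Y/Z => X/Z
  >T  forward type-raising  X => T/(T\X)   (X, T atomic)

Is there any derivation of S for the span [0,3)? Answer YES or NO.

YES

[0,3] S   >
  [0,2] S/(NP\S)   <
    [0,1] "built" : N
    [1,2] "clearly" : (S/(NP\S))\N
  [2,3] "city" : NP\S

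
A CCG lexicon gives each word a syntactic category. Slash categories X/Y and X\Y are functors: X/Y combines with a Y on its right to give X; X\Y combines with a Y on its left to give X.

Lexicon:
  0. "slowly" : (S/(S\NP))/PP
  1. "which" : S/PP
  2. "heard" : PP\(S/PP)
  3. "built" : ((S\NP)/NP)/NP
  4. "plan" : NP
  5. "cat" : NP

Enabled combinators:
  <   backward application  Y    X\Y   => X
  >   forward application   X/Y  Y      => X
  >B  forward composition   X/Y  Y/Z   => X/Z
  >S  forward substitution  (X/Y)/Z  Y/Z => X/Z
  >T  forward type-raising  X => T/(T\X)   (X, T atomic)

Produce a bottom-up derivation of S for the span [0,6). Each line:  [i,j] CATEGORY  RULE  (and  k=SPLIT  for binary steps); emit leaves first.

[0,6] S   >
  [0,3] S/(S\NP)   >
    [0,1] "slowly" : (S/(S\NP))/PP
    [1,3] PP   <
      [1,2] "which" : S/PP
      [2,3] "heard" : PP\(S/PP)
  [3,6] S\NP   >
    [3,5] (S\NP)/NP   >
      [3,4] "built" : ((S\NP)/NP)/NP
      [4,5] "plan" : NP
    [5,6] "cat" : NP

[0,1] (S/(S\NP))/PP  lex  "slowly"
[1,2] S/PP  lex  "which"
[2,3] PP\(S/PP)  lex  "heard"
[1,3] PP  <  k=2
[0,3] S/(S\NP)  >  k=1
[3,4] ((S\NP)/NP)/NP  lex  "built"
[4,5] NP  lex  "plan"
[3,5] (S\NP)/NP  >  k=4
[5,6] NP  lex  "cat"
[3,6] S\NP  >  k=5
[0,6] S  >  k=3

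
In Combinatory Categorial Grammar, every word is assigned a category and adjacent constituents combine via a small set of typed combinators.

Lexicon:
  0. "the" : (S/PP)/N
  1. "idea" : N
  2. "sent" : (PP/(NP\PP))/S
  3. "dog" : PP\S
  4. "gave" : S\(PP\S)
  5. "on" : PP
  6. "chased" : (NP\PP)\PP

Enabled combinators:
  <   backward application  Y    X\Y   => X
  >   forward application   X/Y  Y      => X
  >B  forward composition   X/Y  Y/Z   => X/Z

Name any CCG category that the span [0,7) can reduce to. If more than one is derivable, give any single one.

S

[0,7] S   >
  [0,2] S/PP   >
    [0,1] "the" : (S/PP)/N
    [1,2] "idea" : N
  [2,7] PP   >
    [2,5] PP/(NP\PP)   >
      [2,3] "sent" : (PP/(NP\PP))/S
      [3,5] S   <
        [3,4] "dog" : PP\S
        [4,5] "gave" : S\(PP\S)
    [5,7] NP\PP   <
      [5,6] "on" : PP
      [6,7] "chased" : (NP\PP)\PP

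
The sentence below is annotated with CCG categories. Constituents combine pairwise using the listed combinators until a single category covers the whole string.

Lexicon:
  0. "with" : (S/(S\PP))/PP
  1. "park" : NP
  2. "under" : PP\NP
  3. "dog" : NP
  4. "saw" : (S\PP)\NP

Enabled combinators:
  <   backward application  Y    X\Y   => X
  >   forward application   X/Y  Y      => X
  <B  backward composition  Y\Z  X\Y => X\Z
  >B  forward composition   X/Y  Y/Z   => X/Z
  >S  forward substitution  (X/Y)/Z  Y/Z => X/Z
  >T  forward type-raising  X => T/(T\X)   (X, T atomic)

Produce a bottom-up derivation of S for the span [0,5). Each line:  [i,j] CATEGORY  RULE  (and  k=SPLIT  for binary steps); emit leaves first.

[0,5] S   >
  [0,3] S/(S\PP)   >
    [0,1] "with" : (S/(S\PP))/PP
    [1,3] PP   >
      [1,2] PP/(PP\NP)   >T
        [1,2] "park" : NP
      [2,3] "under" : PP\NP
  [3,5] S\PP   <
    [3,4] "dog" : NP
    [4,5] "saw" : (S\PP)\NP

[0,1] (S/(S\PP))/PP  lex  "with"
[1,2] NP  lex  "park"
[1,2] PP/(PP\NP)  >T
[2,3] PP\NP  lex  "under"
[1,3] PP  >  k=2
[0,3] S/(S\PP)  >  k=1
[3,4] NP  lex  "dog"
[4,5] (S\PP)\NP  lex  "saw"
[3,5] S\PP  <  k=4
[0,5] S  >  k=3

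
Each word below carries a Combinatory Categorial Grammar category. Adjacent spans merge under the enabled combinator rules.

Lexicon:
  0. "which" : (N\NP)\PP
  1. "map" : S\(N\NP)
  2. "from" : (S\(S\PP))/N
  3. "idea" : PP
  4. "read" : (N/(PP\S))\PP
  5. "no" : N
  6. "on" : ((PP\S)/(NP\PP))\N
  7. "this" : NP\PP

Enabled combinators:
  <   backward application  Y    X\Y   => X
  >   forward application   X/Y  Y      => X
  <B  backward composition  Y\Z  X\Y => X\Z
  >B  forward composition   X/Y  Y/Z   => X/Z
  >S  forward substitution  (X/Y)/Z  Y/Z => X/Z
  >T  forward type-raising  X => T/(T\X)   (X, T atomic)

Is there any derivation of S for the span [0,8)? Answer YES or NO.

YES

[0,8] S   <
  [0,2] S\PP   <B
    [0,1] "which" : (N\NP)\PP
    [1,2] "map" : S\(N\NP)
  [2,8] S\(S\PP)   >
    [2,3] "from" : (S\(S\PP))/N
    [3,8] N   >
      [3,5] N/(PP\S)   <
        [3,4] "idea" : PP
        [4,5] "read" : (N/(PP\S))\PP
      [5,8] PP\S   >
        [5,7] (PP\S)/(NP\PP)   <
          [5,6] "no" : N
          [6,7] "on" : ((PP\S)/(NP\PP))\N
        [7,8] "this" : NP\PP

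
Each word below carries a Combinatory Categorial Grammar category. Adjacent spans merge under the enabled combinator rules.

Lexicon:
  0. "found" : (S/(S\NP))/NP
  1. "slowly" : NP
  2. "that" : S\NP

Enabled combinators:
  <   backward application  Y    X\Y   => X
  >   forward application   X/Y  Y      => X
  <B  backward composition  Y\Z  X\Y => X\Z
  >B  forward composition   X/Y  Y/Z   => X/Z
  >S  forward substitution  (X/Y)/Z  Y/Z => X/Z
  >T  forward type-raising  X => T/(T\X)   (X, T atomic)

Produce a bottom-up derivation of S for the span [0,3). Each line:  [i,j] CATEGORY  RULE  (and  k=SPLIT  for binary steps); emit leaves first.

[0,3] S   >
  [0,2] S/(S\NP)   >
    [0,1] "found" : (S/(S\NP))/NP
    [1,2] "slowly" : NP
  [2,3] "that" : S\NP

[0,1] (S/(S\NP))/NP  lex  "found"
[1,2] NP  lex  "slowly"
[0,2] S/(S\NP)  >  k=1
[2,3] S\NP  lex  "that"
[0,3] S  >  k=2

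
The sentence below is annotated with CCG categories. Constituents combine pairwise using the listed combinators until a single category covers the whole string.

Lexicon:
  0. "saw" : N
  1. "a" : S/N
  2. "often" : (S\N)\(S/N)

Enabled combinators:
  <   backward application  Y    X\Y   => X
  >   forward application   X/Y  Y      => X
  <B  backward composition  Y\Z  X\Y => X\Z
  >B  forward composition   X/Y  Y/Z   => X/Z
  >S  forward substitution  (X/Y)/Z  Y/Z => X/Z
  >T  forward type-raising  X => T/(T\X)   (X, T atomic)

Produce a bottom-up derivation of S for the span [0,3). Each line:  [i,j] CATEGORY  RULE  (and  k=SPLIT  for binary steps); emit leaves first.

[0,3] S   <
  [0,1] "saw" : N
  [1,3] S\N   <
    [1,2] "a" : S/N
    [2,3] "often" : (S\N)\(S/N)

[0,1] N  lex  "saw"
[1,2] S/N  lex  "a"
[2,3] (S\N)\(S/N)  lex  "often"
[1,3] S\N  <  k=2
[0,3] S  <  k=1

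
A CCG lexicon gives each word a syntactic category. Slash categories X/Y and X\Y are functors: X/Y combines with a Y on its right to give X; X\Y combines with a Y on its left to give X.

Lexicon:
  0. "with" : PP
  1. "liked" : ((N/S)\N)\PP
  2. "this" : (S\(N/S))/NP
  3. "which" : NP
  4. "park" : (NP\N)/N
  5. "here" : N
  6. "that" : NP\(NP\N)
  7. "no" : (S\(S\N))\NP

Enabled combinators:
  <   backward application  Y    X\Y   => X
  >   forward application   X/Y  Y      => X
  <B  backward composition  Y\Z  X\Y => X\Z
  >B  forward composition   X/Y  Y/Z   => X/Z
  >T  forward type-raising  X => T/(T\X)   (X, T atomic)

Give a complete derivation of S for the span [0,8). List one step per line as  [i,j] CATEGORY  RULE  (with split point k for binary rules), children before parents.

[0,1] PP  lex  "with"
[1,2] ((N/S)\N)\PP  lex  "liked"
[0,2] (N/S)\N  <  k=1
[2,3] (S\(N/S))/NP  lex  "this"
[3,4] NP  lex  "which"
[2,4] S\(N/S)  >  k=3
[0,4] S\N  <B  k=2
[4,5] (NP\N)/N  lex  "park"
[5,6] N  lex  "here"
[4,6] NP\N  >  k=5
[6,7] NP\(NP\N)  lex  "that"
[4,7] NP  <  k=6
[7,8] (S\(S\N))\NP  lex  "no"
[4,8] S\(S\N)  <  k=7
[0,8] S  <  k=4

[0,8] S   <
  [0,4] S\N   <B
    [0,2] (N/S)\N   <
      [0,1] "with" : PP
      [1,2] "liked" : ((N/S)\N)\PP
    [2,4] S\(N/S)   >
      [2,3] "this" : (S\(N/S))/NP
      [3,4] "which" : NP
  [4,8] S\(S\N)   <
    [4,7] NP   <
      [4,6] NP\N   >
        [4,5] "park" : (NP\N)/N
        [5,6] "here" : N
      [6,7] "that" : NP\(NP\N)
    [7,8] "no" : (S\(S\N))\NP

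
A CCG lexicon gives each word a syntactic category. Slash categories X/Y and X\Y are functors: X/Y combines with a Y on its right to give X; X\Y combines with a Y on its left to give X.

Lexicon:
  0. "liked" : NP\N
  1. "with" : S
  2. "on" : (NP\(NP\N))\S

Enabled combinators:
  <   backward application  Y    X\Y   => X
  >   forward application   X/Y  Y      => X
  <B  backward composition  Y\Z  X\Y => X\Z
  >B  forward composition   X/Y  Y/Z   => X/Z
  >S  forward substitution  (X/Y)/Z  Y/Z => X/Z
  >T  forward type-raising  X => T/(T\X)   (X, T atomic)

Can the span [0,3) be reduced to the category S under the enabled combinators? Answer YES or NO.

NP\N S (NP\(NP\N))\S
CKY chart[0,3] = {N/(N\NP), NP, NP/(NP\NP), PP/(PP\NP), S/(S\NP)}; S ∉ chart

NO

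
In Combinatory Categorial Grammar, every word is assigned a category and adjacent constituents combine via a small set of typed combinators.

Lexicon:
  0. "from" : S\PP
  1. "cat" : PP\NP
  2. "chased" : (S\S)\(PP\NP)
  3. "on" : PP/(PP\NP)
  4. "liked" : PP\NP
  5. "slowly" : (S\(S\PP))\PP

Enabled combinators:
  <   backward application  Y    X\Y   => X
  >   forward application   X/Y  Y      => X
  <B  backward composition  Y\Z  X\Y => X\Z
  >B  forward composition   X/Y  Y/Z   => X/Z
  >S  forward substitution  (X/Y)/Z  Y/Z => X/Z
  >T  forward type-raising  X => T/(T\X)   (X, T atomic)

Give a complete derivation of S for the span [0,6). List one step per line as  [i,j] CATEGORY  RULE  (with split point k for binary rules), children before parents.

[0,6] S   <
  [0,3] S\PP   <B
    [0,1] "from" : S\PP
    [1,3] S\S   <
      [1,2] "cat" : PP\NP
      [2,3] "chased" : (S\S)\(PP\NP)
  [3,6] S\(S\PP)   <
    [3,5] PP   >
      [3,4] "on" : PP/(PP\NP)
      [4,5] "liked" : PP\NP
    [5,6] "slowly" : (S\(S\PP))\PP

[0,1] S\PP  lex  "from"
[1,2] PP\NP  lex  "cat"
[2,3] (S\S)\(PP\NP)  lex  "chased"
[1,3] S\S  <  k=2
[0,3] S\PP  <B  k=1
[3,4] PP/(PP\NP)  lex  "on"
[4,5] PP\NP  lex  "liked"
[3,5] PP  >  k=4
[5,6] (S\(S\PP))\PP  lex  "slowly"
[3,6] S\(S\PP)  <  k=5
[0,6] S  <  k=3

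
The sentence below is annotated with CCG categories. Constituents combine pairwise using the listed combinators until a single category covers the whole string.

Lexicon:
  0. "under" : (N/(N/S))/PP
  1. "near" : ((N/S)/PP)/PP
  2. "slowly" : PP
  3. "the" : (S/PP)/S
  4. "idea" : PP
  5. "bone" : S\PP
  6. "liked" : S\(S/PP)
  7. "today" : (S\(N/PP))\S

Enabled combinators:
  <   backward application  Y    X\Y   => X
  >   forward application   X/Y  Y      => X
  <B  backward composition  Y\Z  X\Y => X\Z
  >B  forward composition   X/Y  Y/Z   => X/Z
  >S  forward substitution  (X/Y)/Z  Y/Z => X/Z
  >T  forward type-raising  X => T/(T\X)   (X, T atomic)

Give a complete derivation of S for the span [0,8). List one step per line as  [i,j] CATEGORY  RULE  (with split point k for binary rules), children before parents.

[0,1] (N/(N/S))/PP  lex  "under"
[1,2] ((N/S)/PP)/PP  lex  "near"
[2,3] PP  lex  "slowly"
[1,3] (N/S)/PP  >  k=2
[0,3] N/PP  >S  k=1
[3,4] (S/PP)/S  lex  "the"
[4,5] PP  lex  "idea"
[5,6] S\PP  lex  "bone"
[4,6] S  <  k=5
[3,6] S/PP  >  k=4
[6,7] S\(S/PP)  lex  "liked"
[3,7] S  <  k=6
[7,8] (S\(N/PP))\S  lex  "today"
[3,8] S\(N/PP)  <  k=7
[0,8] S  <  k=3

[0,8] S   <
  [0,3] N/PP   >S
    [0,1] "under" : (N/(N/S))/PP
    [1,3] (N/S)/PP   >
      [1,2] "near" : ((N/S)/PP)/PP
      [2,3] "slowly" : PP
  [3,8] S\(N/PP)   <
    [3,7] S   <
      [3,6] S/PP   >
        [3,4] "the" : (S/PP)/S
        [4,6] S   <
          [4,5] "idea" : PP
          [5,6] "bone" : S\PP
      [6,7] "liked" : S\(S/PP)
    [7,8] "today" : (S\(N/PP))\S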